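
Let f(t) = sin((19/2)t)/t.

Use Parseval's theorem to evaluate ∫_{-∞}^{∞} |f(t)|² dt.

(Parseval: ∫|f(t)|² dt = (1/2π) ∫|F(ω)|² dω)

∫|f(t)|² dt = \frac{19 \pi}{2}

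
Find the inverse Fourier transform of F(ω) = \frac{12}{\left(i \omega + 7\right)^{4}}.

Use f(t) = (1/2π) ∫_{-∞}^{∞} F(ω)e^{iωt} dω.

f(t) = 2 t^{3} e^{- 7 t} u\left(t\right)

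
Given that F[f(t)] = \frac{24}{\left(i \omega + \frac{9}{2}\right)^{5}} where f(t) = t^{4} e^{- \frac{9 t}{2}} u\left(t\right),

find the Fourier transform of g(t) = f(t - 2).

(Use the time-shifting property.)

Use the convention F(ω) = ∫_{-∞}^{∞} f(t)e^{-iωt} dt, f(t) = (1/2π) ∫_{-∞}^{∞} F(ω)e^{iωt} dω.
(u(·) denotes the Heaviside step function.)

F[g](ω) = \frac{768 e^{- 2 i \omega}}{\left(2 i \omega + 9\right)^{5}}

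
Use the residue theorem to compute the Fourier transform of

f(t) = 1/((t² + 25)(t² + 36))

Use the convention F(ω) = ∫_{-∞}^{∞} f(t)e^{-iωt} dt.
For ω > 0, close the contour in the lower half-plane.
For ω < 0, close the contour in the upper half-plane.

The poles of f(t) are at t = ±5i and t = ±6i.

Let g(z) = f(z)e^{-iωz}; for large |z| the factor e^{-iωz} decays in the lower half-plane when ω > 0 and in the upper half-plane when ω < 0.

Case ω > 0 (lower half-plane, clockwise contour ⇒ F(ω) = -2πi·ΣRes):
  Res_{z = - 5 i} g(z) = \frac{i e^{- 5 \omega}}{110}
  Res_{z = - 6 i} g(z) = - \frac{i e^{- 6 \omega}}{132}
  F(ω) = -2πi·ΣRes = \frac{\pi \left(6 e^{\omega} - 5\right) e^{- 6 \omega}}{330}

Case ω < 0 (upper half-plane, counterclockwise contour ⇒ F(ω) = +2πi·ΣRes):
  Res_{z = 5 i} g(z) = - \frac{i e^{5 \omega}}{110}
  Res_{z = 6 i} g(z) = \frac{i e^{6 \omega}}{132}
  F(ω) = 2πi·ΣRes = \frac{\pi \left(6 - 5 e^{\omega}\right) e^{5 \omega}}{330}

Both cases combine into a single formula in |ω|:

F(ω) = \frac{\pi \left(6 e^{\left|{\omega}\right|} - 5\right) e^{- 6 \left|{\omega}\right|}}{330}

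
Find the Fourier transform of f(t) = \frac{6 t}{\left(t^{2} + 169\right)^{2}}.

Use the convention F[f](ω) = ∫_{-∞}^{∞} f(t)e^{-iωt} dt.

F(ω) = - \frac{3 i \pi \omega e^{- 13 \left|{\omega}\right|}}{13}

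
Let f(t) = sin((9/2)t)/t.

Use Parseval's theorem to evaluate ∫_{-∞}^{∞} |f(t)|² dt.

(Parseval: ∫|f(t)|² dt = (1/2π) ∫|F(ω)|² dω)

∫|f(t)|² dt = \frac{9 \pi}{2}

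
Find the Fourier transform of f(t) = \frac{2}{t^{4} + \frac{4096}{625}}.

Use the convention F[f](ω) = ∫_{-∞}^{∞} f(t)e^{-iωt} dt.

F(ω) = \frac{125 \pi e^{- \frac{4 \sqrt{2} \left|{\omega}\right|}{5}} \sin{\left(\frac{4 \sqrt{2} \left|{\omega}\right|}{5} + \frac{\pi}{4} \right)}}{256}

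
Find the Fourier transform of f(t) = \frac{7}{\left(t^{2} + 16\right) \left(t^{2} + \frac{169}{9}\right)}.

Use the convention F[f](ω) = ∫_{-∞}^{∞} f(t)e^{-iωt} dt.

F(ω) = \frac{63 \pi e^{- 4 \left|{\omega}\right|}}{100} - \frac{189 \pi e^{- \frac{13 \left|{\omega}\right|}{3}}}{325}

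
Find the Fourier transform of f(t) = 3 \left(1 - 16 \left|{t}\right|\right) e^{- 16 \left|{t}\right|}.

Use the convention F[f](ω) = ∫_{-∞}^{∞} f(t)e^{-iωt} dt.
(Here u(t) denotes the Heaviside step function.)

F(ω) = \frac{192 \omega^{2}}{\left(\omega^{2} + 256\right)^{2}}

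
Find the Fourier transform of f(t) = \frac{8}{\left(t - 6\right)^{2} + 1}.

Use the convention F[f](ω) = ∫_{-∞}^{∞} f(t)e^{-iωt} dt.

F(ω) = 8 \pi e^{- 6 i \omega - \left|{\omega}\right|}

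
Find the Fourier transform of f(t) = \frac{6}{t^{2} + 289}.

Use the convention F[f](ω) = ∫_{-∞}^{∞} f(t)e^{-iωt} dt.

F(ω) = \frac{6 \pi e^{- 17 \left|{\omega}\right|}}{17}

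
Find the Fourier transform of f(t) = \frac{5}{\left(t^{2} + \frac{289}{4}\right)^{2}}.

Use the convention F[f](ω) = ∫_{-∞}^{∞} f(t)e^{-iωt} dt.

F(ω) = \frac{10 \pi \left(17 \left|{\omega}\right| + 2\right) e^{- \frac{17 \left|{\omega}\right|}{2}}}{4913}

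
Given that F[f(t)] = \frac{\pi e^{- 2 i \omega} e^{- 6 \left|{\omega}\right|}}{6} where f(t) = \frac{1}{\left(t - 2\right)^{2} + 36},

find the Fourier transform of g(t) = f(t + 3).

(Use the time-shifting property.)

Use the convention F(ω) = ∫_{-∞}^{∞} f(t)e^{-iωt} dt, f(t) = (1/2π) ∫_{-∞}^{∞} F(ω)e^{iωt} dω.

F[g](ω) = \frac{\pi e^{i \omega - 6 \left|{\omega}\right|}}{6}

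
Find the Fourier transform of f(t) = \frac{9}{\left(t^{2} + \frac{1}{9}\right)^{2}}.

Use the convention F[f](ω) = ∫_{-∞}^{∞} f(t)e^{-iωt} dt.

F(ω) = \frac{81 \pi \left(\left|{\omega}\right| + 3\right) e^{- \frac{\left|{\omega}\right|}{3}}}{2}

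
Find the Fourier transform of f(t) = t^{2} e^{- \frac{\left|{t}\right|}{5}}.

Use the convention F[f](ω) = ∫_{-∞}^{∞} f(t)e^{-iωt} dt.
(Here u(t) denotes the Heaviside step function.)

F(ω) = \frac{500 \left(1 - 75 \omega^{2}\right)}{\left(25 \omega^{2} + 1\right)^{3}}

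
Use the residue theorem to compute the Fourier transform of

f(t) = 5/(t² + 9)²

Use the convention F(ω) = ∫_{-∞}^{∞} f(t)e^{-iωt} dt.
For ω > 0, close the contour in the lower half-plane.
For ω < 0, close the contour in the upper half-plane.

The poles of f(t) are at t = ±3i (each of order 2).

Let g(z) = f(z)e^{-iωz}; for large |z| the factor e^{-iωz} decays in the lower half-plane when ω > 0 and in the upper half-plane when ω < 0.

Case ω > 0 (lower half-plane, clockwise contour ⇒ F(ω) = -2πi·ΣRes):
  Res_{z = - 3 i} g(z) = \frac{5 i \left(3 \omega + 1\right) e^{- 3 \omega}}{108} (pole of order 2)
  F(ω) = -2πi·ΣRes = \frac{5 \pi \left(3 \omega + 1\right) e^{- 3 \omega}}{54}

Case ω < 0 (upper half-plane, counterclockwise contour ⇒ F(ω) = +2πi·ΣRes):
  Res_{z = 3 i} g(z) = \frac{5 i \left(3 \omega - 1\right) e^{3 \omega}}{108} (pole of order 2)
  F(ω) = 2πi·ΣRes = \frac{5 \pi \left(1 - 3 \omega\right) e^{3 \omega}}{54}

Both cases combine into a single formula in |ω|:

F(ω) = \frac{5 \pi \left(3 \left|{\omega}\right| + 1\right) e^{- 3 \left|{\omega}\right|}}{54}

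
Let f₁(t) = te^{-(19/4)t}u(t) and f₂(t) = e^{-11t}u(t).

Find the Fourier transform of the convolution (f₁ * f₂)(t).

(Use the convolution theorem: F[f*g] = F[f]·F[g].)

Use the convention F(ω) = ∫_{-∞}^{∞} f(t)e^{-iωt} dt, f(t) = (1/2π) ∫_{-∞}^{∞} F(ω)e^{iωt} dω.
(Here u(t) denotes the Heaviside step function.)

F[f₁*f₂](ω) = \frac{16}{\left(i \omega + 11\right) \left(4 i \omega + 19\right)^{2}}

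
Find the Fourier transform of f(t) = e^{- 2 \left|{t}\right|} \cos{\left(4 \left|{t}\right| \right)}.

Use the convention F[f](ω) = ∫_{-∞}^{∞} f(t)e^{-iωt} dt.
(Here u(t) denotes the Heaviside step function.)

F(ω) = \frac{4 \left(\omega^{2} + 20\right)}{\omega^{4} - 24 \omega^{2} + 400}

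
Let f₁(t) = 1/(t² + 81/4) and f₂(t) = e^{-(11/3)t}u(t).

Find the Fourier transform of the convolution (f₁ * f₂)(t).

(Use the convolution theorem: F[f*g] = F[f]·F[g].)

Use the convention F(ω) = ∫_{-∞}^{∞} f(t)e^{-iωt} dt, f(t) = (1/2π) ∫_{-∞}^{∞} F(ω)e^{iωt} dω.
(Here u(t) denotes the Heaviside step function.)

F[f₁*f₂](ω) = \frac{2 \pi e^{- \frac{9 \left|{\omega}\right|}{2}}}{3 \left(3 i \omega + 11\right)}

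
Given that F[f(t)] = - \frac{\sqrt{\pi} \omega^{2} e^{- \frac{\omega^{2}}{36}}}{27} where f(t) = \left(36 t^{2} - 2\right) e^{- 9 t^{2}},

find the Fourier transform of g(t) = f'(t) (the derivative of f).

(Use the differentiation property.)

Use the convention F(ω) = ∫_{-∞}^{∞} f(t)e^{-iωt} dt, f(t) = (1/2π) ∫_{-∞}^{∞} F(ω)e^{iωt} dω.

F[g](ω) = - \frac{i \sqrt{\pi} \omega^{3} e^{- \frac{\omega^{2}}{36}}}{27}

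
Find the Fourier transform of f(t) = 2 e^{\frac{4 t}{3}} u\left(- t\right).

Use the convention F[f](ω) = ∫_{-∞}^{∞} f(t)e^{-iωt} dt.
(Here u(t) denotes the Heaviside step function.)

F(ω) = - \frac{6}{3 i \omega - 4}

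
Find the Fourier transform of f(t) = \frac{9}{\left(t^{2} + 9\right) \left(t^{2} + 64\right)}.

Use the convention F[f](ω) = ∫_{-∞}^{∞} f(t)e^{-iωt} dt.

F(ω) = \frac{3 \pi \left(8 e^{5 \left|{\omega}\right|} - 3\right) e^{- 8 \left|{\omega}\right|}}{440}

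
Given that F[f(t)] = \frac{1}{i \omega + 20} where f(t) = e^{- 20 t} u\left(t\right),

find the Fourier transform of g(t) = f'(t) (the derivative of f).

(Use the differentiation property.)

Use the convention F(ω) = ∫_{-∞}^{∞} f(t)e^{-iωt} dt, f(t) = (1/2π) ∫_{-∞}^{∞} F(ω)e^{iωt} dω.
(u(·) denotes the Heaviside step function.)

F[g](ω) = \frac{\omega}{\omega - 20 i}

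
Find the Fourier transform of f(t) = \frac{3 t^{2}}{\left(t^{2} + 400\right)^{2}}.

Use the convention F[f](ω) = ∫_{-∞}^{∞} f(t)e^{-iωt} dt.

F(ω) = \frac{3 \pi \left(1 - 20 \left|{\omega}\right|\right) e^{- 20 \left|{\omega}\right|}}{40}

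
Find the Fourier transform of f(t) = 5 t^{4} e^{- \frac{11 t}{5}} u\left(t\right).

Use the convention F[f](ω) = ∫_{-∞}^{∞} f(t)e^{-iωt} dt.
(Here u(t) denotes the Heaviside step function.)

F(ω) = \frac{375000}{\left(5 i \omega + 11\right)^{5}}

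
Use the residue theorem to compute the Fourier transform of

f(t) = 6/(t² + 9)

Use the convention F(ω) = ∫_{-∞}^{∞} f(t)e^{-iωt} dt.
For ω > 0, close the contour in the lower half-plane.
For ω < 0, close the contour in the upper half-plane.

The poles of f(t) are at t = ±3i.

Let g(z) = f(z)e^{-iωz}; for large |z| the factor e^{-iωz} decays in the lower half-plane when ω > 0 and in the upper half-plane when ω < 0.

Case ω > 0 (lower half-plane, clockwise contour ⇒ F(ω) = -2πi·ΣRes):
  Res_{z = - 3 i} g(z) = i e^{- 3 \omega}
  F(ω) = -2πi·ΣRes = 2 \pi e^{- 3 \omega}

Case ω < 0 (upper half-plane, counterclockwise contour ⇒ F(ω) = +2πi·ΣRes):
  Res_{z = 3 i} g(z) = - i e^{3 \omega}
  F(ω) = 2πi·ΣRes = 2 \pi e^{3 \omega}

Both cases combine into a single formula in |ω|:

F(ω) = 2 \pi e^{- 3 \left|{\omega}\right|}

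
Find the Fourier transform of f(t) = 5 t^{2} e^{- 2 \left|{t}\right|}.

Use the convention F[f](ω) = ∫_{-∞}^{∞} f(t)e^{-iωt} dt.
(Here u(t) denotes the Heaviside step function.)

F(ω) = \frac{40 \left(4 - 3 \omega^{2}\right)}{\left(\omega^{2} + 4\right)^{3}}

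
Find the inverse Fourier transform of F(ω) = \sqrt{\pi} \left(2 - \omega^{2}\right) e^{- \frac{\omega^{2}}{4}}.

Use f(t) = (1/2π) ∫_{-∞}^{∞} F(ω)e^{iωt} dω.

f(t) = 4 t^{2} e^{- t^{2}}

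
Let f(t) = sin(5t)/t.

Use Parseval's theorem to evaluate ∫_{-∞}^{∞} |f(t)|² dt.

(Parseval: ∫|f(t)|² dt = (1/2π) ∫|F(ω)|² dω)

∫|f(t)|² dt = 5 \pi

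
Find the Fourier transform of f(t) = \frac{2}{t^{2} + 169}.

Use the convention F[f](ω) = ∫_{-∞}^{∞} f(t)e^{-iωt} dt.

F(ω) = \frac{2 \pi e^{- 13 \left|{\omega}\right|}}{13}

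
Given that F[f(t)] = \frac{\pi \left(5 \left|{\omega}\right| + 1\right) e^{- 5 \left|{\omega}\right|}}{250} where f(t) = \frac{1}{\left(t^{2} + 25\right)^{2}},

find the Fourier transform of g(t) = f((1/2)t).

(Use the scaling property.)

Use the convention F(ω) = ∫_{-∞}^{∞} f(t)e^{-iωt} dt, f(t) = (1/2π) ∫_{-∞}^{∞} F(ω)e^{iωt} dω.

F[g](ω) = \frac{\pi \left(10 \left|{\omega}\right| + 1\right) e^{- 10 \left|{\omega}\right|}}{125}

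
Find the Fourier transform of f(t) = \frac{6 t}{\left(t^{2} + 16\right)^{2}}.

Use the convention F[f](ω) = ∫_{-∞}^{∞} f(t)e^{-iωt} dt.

F(ω) = - \frac{3 i \pi \omega e^{- 4 \left|{\omega}\right|}}{4}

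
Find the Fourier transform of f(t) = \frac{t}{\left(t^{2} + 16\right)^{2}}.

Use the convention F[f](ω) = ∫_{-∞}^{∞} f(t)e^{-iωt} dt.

F(ω) = - \frac{i \pi \omega e^{- 4 \left|{\omega}\right|}}{8}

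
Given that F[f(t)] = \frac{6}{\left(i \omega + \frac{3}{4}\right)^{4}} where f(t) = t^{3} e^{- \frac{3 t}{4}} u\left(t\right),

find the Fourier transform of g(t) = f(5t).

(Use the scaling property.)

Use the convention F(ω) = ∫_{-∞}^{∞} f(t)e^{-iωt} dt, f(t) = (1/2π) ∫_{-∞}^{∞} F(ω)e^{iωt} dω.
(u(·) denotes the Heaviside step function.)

F[g](ω) = \frac{192000}{\left(4 i \omega + 15\right)^{4}}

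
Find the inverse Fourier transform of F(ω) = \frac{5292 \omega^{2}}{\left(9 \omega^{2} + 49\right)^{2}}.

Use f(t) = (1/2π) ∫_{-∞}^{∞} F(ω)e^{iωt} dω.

f(t) = 7 \left(1 - \frac{7 \left|{t}\right|}{3}\right) e^{- \frac{7 \left|{t}\right|}{3}}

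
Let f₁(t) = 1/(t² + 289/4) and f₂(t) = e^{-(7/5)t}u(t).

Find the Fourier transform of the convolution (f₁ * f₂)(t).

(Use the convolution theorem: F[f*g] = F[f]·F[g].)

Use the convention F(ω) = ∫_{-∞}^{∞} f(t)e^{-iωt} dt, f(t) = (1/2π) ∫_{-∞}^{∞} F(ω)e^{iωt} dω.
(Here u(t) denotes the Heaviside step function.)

F[f₁*f₂](ω) = \frac{10 \pi e^{- \frac{17 \left|{\omega}\right|}{2}}}{17 \left(5 i \omega + 7\right)}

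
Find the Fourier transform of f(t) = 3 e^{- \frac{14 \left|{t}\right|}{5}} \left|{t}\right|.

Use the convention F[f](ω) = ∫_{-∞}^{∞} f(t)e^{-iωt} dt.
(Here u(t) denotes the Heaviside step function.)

F(ω) = \frac{150 \left(196 - 25 \omega^{2}\right)}{\left(25 \omega^{2} + 196\right)^{2}}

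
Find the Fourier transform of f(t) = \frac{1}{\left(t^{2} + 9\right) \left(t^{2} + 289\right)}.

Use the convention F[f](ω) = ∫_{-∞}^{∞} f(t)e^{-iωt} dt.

F(ω) = \frac{\pi \left(17 e^{14 \left|{\omega}\right|} - 3\right) e^{- 17 \left|{\omega}\right|}}{14280}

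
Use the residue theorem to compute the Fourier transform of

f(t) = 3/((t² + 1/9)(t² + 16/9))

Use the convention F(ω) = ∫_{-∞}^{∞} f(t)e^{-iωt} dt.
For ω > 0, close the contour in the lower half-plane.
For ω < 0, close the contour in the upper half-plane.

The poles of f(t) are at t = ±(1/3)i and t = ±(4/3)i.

Let g(z) = f(z)e^{-iωz}; for large |z| the factor e^{-iωz} decays in the lower half-plane when ω > 0 and in the upper half-plane when ω < 0.

Case ω > 0 (lower half-plane, clockwise contour ⇒ F(ω) = -2πi·ΣRes):
  Res_{z = - \frac{i}{3}} g(z) = \frac{27 i e^{- \frac{\omega}{3}}}{10}
  Res_{z = - \frac{4 i}{3}} g(z) = - \frac{27 i e^{- \frac{4 \omega}{3}}}{40}
  F(ω) = -2πi·ΣRes = \frac{27 \pi \left(4 e^{\omega} - 1\right) e^{- \frac{4 \omega}{3}}}{20}

Case ω < 0 (upper half-plane, counterclockwise contour ⇒ F(ω) = +2πi·ΣRes):
  Res_{z = \frac{i}{3}} g(z) = - \frac{27 i e^{\frac{\omega}{3}}}{10}
  Res_{z = \frac{4 i}{3}} g(z) = \frac{27 i e^{\frac{4 \omega}{3}}}{40}
  F(ω) = 2πi·ΣRes = \frac{27 \pi \left(4 - e^{\omega}\right) e^{\frac{\omega}{3}}}{20}

Both cases combine into a single formula in |ω|:

F(ω) = \frac{27 \pi \left(4 e^{\left|{\omega}\right|} - 1\right) e^{- \frac{4 \left|{\omega}\right|}{3}}}{20}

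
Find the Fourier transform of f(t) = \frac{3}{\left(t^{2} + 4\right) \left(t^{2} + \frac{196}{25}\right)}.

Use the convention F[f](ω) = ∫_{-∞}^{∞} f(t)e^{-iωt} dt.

F(ω) = \frac{25 \pi e^{- 2 \left|{\omega}\right|}}{64} - \frac{125 \pi e^{- \frac{14 \left|{\omega}\right|}{5}}}{448}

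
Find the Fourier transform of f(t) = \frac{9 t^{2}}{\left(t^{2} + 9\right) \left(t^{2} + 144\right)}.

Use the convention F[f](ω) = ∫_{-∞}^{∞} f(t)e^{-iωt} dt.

F(ω) = \frac{\pi \left(4 - e^{9 \left|{\omega}\right|}\right) e^{- 12 \left|{\omega}\right|}}{5}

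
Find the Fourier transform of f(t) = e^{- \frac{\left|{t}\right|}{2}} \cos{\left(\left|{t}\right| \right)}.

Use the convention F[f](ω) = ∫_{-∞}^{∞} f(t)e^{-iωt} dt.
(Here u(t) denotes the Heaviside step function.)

F(ω) = \frac{4 \left(4 \omega^{2} + 5\right)}{16 \omega^{4} - 24 \omega^{2} + 25}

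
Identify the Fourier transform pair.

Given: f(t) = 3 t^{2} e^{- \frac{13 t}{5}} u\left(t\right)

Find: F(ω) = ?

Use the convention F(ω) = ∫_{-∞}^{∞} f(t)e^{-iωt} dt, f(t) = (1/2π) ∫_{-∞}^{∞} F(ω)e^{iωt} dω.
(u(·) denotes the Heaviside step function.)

F(ω) = \frac{750}{\left(5 i \omega + 13\right)^{3}}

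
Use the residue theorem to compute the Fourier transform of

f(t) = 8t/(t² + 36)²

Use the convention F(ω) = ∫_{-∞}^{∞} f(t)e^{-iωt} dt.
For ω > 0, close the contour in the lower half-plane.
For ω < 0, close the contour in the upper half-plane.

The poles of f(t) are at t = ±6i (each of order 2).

Let g(z) = f(z)e^{-iωz}; for large |z| the factor e^{-iωz} decays in the lower half-plane when ω > 0 and in the upper half-plane when ω < 0.

Case ω > 0 (lower half-plane, clockwise contour ⇒ F(ω) = -2πi·ΣRes):
  Res_{z = - 6 i} g(z) = \frac{\omega e^{- 6 \omega}}{3} (pole of order 2)
  F(ω) = -2πi·ΣRes = - \frac{2 i \pi \omega e^{- 6 \omega}}{3}

Case ω < 0 (upper half-plane, counterclockwise contour ⇒ F(ω) = +2πi·ΣRes):
  Res_{z = 6 i} g(z) = - \frac{\omega e^{6 \omega}}{3} (pole of order 2)
  F(ω) = 2πi·ΣRes = - \frac{2 i \pi \omega e^{6 \omega}}{3}

Both cases combine into a single formula in |ω|:

F(ω) = - \frac{2 i \pi \omega e^{- 6 \left|{\omega}\right|}}{3}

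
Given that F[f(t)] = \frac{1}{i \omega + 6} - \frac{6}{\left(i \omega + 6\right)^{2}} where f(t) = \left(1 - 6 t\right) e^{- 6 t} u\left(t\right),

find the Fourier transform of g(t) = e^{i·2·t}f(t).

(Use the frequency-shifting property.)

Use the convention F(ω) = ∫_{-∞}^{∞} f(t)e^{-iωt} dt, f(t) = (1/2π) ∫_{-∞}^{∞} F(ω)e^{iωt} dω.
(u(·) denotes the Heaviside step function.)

F[g](ω) = \frac{i \left(2 - \omega\right)}{\omega^{2} - 4 \omega \left(1 + 3 i\right) - 32 + 24 i}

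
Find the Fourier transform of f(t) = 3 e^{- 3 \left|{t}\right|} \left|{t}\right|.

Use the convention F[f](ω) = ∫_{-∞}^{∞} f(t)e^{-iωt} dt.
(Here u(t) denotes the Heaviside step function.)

F(ω) = \frac{6 \left(9 - \omega^{2}\right)}{\left(\omega^{2} + 9\right)^{2}}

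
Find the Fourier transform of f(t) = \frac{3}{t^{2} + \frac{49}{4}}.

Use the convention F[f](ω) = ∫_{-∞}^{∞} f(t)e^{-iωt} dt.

F(ω) = \frac{6 \pi e^{- \frac{7 \left|{\omega}\right|}{2}}}{7}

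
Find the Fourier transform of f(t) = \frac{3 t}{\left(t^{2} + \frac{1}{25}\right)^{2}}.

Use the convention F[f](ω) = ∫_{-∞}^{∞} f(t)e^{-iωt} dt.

F(ω) = - \frac{15 i \pi \omega e^{- \frac{\left|{\omega}\right|}{5}}}{2}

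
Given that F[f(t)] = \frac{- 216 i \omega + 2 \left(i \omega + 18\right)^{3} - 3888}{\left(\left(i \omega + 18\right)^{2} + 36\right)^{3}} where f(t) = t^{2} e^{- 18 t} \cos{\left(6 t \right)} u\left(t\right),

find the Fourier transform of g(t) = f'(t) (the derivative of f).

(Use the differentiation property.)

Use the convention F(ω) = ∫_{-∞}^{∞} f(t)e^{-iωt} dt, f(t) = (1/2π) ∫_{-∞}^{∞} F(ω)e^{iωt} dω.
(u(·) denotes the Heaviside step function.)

F[g](ω) = - \frac{2 i \omega \left(108 i \omega - \left(i \omega + 18\right)^{3} + 1944\right)}{\left(\left(i \omega + 18\right)^{2} + 36\right)^{3}}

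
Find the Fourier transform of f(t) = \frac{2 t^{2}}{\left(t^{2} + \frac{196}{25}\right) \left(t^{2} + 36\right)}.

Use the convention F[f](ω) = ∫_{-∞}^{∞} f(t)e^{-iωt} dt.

F(ω) = \frac{75 \pi e^{- 6 \left|{\omega}\right|}}{176} - \frac{35 \pi e^{- \frac{14 \left|{\omega}\right|}{5}}}{176}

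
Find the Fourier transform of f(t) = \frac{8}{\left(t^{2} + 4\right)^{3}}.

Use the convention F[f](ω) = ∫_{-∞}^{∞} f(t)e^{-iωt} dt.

F(ω) = \frac{\pi \left(4 \omega^{2} + 6 \left|{\omega}\right| + 3\right) e^{- 2 \left|{\omega}\right|}}{32}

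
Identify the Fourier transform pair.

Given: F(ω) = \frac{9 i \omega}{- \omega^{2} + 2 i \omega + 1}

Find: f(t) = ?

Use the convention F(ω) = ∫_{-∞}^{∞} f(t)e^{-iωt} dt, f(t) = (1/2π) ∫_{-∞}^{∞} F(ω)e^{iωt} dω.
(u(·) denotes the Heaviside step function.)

f(t) = 9 \left(1 - t\right) e^{- t} u\left(t\right)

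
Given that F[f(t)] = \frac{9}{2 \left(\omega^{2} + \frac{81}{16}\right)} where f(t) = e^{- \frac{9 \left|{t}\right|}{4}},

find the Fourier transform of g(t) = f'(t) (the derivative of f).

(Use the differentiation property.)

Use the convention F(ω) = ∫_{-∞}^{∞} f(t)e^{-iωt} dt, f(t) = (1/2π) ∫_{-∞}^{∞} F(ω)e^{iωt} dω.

F[g](ω) = \frac{72 i \omega}{16 \omega^{2} + 81}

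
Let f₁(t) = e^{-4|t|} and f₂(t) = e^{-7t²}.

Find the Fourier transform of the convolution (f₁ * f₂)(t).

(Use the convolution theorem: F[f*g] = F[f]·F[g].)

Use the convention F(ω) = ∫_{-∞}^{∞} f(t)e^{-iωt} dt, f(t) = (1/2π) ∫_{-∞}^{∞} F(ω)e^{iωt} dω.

F[f₁*f₂](ω) = \frac{8 \sqrt{7} \sqrt{\pi} e^{- \frac{\omega^{2}}{28}}}{7 \left(\omega^{2} + 16\right)}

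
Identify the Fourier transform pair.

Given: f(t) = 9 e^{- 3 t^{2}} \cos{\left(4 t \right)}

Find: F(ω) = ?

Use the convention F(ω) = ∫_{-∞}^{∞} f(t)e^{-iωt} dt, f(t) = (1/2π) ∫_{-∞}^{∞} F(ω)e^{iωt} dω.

F(ω) = \frac{3 \sqrt{3} \sqrt{\pi} \left(e^{\frac{4 \omega}{3}} + 1\right) e^{- \frac{\omega^{2}}{12} - \frac{2 \omega}{3} - \frac{4}{3}}}{2}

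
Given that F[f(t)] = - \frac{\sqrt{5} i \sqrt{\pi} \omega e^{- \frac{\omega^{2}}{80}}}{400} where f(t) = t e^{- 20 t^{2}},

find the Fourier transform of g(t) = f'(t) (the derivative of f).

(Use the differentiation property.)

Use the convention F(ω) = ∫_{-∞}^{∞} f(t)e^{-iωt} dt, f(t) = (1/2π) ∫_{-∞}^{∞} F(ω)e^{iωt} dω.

F[g](ω) = \frac{\sqrt{5} \sqrt{\pi} \omega^{2} e^{- \frac{\omega^{2}}{80}}}{400}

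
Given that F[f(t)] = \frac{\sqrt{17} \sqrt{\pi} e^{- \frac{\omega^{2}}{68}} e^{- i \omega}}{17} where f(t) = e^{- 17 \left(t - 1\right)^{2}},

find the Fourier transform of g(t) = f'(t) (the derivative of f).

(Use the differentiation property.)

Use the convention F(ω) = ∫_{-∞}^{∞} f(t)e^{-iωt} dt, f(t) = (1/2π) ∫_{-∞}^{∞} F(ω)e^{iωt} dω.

F[g](ω) = \frac{\sqrt{17} i \sqrt{\pi} \omega e^{- \omega \left(\frac{\omega}{68} + i\right)}}{17}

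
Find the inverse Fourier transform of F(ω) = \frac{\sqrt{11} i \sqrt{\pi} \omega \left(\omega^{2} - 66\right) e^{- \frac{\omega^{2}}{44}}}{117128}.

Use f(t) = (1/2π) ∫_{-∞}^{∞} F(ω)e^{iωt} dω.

f(t) = t^{3} e^{- 11 t^{2}}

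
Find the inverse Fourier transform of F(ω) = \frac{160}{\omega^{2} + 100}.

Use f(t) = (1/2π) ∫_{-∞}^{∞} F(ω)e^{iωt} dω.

f(t) = 8 e^{- 10 \left|{t}\right|}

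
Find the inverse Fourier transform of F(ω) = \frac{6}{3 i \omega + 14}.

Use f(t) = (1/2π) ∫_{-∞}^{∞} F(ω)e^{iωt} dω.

f(t) = 2 e^{- \frac{14 t}{3}} u\left(t\right)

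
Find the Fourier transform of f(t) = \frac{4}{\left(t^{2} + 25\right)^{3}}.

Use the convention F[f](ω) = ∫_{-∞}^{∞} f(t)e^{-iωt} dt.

F(ω) = \frac{\pi \left(25 \omega^{2} + 15 \left|{\omega}\right| + 3\right) e^{- 5 \left|{\omega}\right|}}{6250}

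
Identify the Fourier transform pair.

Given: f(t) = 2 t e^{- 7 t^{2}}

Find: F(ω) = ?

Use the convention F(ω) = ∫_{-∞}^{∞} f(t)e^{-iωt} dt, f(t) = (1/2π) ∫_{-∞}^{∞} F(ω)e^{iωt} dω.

F(ω) = - \frac{\sqrt{7} i \sqrt{\pi} \omega e^{- \frac{\omega^{2}}{28}}}{49}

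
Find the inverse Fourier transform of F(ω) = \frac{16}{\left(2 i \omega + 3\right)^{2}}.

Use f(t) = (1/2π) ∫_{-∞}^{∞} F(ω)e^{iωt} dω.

f(t) = 4 t e^{- \frac{3 t}{2}} u\left(t\right)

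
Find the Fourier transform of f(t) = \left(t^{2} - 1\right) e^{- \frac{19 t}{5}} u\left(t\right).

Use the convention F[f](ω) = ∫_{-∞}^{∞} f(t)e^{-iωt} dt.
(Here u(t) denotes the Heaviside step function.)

F(ω) = \frac{5 \left(250 i \omega - \left(5 i \omega + 19\right)^{3} + 950\right)}{\left(5 i \omega + 19\right)^{4}}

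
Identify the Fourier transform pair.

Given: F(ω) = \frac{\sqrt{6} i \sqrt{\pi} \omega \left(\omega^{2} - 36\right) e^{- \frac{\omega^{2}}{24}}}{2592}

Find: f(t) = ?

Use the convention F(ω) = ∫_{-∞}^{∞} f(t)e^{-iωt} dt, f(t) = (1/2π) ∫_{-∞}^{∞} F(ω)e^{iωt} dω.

f(t) = 4 t^{3} e^{- 6 t^{2}}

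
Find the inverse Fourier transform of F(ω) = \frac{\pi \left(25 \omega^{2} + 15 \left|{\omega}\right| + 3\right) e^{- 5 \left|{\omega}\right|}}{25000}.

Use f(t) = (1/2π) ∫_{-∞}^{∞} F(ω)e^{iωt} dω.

f(t) = \frac{1}{\left(t^{2} + 25\right)^{3}}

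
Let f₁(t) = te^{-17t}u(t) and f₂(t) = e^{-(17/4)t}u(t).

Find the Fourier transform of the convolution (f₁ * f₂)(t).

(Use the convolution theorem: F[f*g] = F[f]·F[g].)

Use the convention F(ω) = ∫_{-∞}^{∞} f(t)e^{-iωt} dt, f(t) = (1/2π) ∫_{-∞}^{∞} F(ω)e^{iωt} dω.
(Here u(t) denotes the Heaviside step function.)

F[f₁*f₂](ω) = \frac{4}{\left(i \omega + 17\right)^{2} \left(4 i \omega + 17\right)}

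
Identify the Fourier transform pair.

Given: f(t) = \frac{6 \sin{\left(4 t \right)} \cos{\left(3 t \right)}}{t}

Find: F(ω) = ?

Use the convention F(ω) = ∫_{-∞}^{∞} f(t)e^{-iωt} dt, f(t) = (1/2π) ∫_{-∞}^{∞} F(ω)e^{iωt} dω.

F(ω) = \begin{cases} 6 \pi & \text{for}\: \omega > -1 \wedge \omega < 1 \\3 \pi & \text{for}\: \omega > -7 \wedge \omega < 7 \\0 & \text{otherwise} \end{cases}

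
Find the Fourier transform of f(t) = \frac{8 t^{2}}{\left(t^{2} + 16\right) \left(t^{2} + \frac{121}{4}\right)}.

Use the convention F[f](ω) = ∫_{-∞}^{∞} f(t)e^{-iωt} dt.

F(ω) = - \frac{128 \pi e^{- 4 \left|{\omega}\right|}}{57} + \frac{176 \pi e^{- \frac{11 \left|{\omega}\right|}{2}}}{57}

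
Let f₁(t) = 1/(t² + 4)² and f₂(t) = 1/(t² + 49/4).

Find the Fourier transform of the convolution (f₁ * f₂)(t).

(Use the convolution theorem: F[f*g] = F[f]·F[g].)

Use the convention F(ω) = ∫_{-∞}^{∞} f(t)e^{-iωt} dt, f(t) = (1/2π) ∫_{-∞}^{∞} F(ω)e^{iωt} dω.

F[f₁*f₂](ω) = \frac{\pi^{2} \left(2 \left|{\omega}\right| + 1\right) e^{- \frac{11 \left|{\omega}\right|}{2}}}{56}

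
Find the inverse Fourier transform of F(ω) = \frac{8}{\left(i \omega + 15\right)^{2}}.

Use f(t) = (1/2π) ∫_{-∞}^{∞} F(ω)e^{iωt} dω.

f(t) = 8 t e^{- 15 t} u\left(t\right)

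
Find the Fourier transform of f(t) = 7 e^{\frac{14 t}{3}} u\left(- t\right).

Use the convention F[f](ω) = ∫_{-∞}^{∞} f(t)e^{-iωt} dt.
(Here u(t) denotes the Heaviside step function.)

F(ω) = - \frac{21}{3 i \omega - 14}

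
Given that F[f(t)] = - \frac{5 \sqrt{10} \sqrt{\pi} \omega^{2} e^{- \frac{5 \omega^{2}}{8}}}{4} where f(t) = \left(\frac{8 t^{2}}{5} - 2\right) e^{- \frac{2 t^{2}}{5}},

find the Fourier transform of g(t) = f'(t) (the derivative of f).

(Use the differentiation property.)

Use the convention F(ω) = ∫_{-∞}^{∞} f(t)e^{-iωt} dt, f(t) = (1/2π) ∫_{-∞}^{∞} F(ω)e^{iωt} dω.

F[g](ω) = - \frac{5 \sqrt{10} i \sqrt{\pi} \omega^{3} e^{- \frac{5 \omega^{2}}{8}}}{4}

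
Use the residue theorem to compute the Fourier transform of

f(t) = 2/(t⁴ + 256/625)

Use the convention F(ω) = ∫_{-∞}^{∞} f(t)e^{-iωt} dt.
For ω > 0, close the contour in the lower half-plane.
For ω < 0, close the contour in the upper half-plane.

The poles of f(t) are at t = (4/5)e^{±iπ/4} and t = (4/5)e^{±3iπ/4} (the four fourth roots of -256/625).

Let g(z) = f(z)e^{-iωz}; for large |z| the factor e^{-iωz} decays in the lower half-plane when ω > 0 and in the upper half-plane when ω < 0.

Case ω > 0 (lower half-plane, clockwise contour ⇒ F(ω) = -2πi·ΣRes):
  Res_{z = - \frac{2 \sqrt{2}}{5} - \frac{2 \sqrt{2} i}{5}} g(z) = \frac{125 \sqrt{2} i \left(1 - i\right) e^{\frac{2 \sqrt{2} \omega \left(-1 + i\right)}{5}}}{256}
  Res_{z = \frac{2 \sqrt{2}}{5} - \frac{2 \sqrt{2} i}{5}} g(z) = \frac{125 \sqrt{2} i \left(1 + i\right) e^{- \frac{2 \sqrt{2} \omega \left(1 + i\right)}{5}}}{256}
  F(ω) = -2πi·ΣRes = \frac{125 \sqrt{2} \pi \left(1 - i\right) \left(e^{\frac{4 \sqrt{2} i \omega}{5}} + i\right) e^{- \frac{2 \sqrt{2} \omega \left(1 + i\right)}{5}}}{128} = \frac{125 \pi e^{- \frac{2 \sqrt{2} \omega}{5}} \sin{\left(\frac{2 \sqrt{2} \omega}{5} + \frac{\pi}{4} \right)}}{32}

Case ω < 0 (upper half-plane, counterclockwise contour ⇒ F(ω) = +2πi·ΣRes):
  Res_{z = \frac{2 \sqrt{2}}{5} + \frac{2 \sqrt{2} i}{5}} g(z) = \frac{125 \sqrt{2} i \left(-1 + i\right) e^{\frac{2 \sqrt{2} \omega \left(1 - i\right)}{5}}}{256}
  Res_{z = - \frac{2 \sqrt{2}}{5} + \frac{2 \sqrt{2} i}{5}} g(z) = \frac{125 \sqrt{2} \left(1 - i\right) e^{\frac{2 \sqrt{2} \omega \left(1 + i\right)}{5}}}{256}
  F(ω) = 2πi·ΣRes = - \frac{125 \sqrt{2} i \pi \left(i \left(1 - i\right) e^{\frac{2 \sqrt{2} \omega \left(1 - i\right)}{5}} - \left(1 - i\right) e^{\frac{2 \sqrt{2} \omega \left(1 + i\right)}{5}}\right)}{128} = \frac{125 \pi e^{\frac{2 \sqrt{2} \omega}{5}} \cos{\left(\frac{2 \sqrt{2} \omega}{5} + \frac{\pi}{4} \right)}}{32}

Both cases combine into a single formula in |ω|:

F(ω) = \frac{125 \pi e^{- \frac{2 \sqrt{2} \left|{\omega}\right|}{5}} \sin{\left(\frac{2 \sqrt{2} \left|{\omega}\right|}{5} + \frac{\pi}{4} \right)}}{32}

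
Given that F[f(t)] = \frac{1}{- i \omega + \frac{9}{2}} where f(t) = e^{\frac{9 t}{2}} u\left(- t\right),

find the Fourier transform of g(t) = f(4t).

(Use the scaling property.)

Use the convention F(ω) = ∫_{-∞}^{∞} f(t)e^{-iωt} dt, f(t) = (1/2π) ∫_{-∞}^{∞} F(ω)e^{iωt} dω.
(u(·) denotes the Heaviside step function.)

F[g](ω) = \frac{i}{\omega + 18 i}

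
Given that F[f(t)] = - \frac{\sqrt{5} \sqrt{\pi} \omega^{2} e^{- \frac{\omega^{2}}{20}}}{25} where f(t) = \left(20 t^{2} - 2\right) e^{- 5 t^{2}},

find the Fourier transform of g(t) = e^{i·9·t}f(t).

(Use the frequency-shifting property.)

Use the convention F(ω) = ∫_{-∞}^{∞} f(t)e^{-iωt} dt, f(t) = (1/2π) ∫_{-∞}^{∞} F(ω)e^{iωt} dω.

F[g](ω) = - \frac{\sqrt{5} \sqrt{\pi} \left(\omega - 9\right)^{2} e^{- \frac{\left(\omega - 9\right)^{2}}{20}}}{25}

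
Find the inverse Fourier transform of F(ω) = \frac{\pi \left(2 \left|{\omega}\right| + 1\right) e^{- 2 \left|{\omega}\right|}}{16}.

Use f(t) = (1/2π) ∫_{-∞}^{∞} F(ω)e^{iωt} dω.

f(t) = \frac{1}{\left(t^{2} + 4\right)^{2}}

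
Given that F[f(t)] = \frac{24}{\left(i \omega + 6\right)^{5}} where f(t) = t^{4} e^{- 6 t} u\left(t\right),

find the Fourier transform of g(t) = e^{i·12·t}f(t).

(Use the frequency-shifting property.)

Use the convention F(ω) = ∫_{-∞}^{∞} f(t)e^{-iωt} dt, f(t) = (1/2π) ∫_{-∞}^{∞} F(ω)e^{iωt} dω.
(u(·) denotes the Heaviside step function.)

F[g](ω) = \frac{24}{\left(i \left(\omega - 12\right) + 6\right)^{5}}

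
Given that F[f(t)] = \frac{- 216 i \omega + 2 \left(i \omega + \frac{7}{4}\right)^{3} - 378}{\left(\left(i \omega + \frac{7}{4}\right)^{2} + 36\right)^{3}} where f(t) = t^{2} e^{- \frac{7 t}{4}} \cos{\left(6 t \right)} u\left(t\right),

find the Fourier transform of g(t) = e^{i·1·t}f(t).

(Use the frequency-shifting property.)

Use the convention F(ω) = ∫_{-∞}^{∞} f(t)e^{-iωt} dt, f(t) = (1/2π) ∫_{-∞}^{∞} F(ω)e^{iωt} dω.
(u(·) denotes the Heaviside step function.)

F[g](ω) = \frac{128 \left(6912 i \left(1 - \omega\right) + \left(4 i \left(\omega - 1\right) + 7\right)^{3} - 12096\right)}{\left(\left(4 i \left(\omega - 1\right) + 7\right)^{2} + 576\right)^{3}}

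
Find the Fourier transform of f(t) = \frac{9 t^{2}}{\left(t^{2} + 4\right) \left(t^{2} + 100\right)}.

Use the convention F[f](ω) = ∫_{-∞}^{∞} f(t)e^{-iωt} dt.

F(ω) = \frac{3 \pi \left(5 - e^{8 \left|{\omega}\right|}\right) e^{- 10 \left|{\omega}\right|}}{16}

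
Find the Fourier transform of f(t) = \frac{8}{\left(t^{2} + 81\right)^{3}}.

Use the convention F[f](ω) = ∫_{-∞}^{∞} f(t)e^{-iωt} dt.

F(ω) = \frac{\pi \left(27 \omega^{2} + 9 \left|{\omega}\right| + 1\right) e^{- 9 \left|{\omega}\right|}}{19683}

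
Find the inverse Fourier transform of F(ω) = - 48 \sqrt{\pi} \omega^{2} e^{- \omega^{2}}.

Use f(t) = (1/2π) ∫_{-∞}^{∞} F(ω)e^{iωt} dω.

f(t) = 6 \left(t^{2} - 2\right) e^{- \frac{t^{2}}{4}}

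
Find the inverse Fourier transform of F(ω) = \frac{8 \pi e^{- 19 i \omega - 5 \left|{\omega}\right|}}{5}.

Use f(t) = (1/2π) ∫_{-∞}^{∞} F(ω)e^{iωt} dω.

f(t) = \frac{8}{\left(t - 19\right)^{2} + 25}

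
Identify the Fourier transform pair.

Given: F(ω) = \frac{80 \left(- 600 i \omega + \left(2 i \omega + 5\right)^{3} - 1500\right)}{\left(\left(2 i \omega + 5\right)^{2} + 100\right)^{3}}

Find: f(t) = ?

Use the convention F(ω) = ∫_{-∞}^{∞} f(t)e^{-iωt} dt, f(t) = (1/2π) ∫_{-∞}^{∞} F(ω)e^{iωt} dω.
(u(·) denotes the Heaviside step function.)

f(t) = 5 t^{2} e^{- \frac{5 t}{2}} \cos{\left(5 t \right)} u\left(t\right)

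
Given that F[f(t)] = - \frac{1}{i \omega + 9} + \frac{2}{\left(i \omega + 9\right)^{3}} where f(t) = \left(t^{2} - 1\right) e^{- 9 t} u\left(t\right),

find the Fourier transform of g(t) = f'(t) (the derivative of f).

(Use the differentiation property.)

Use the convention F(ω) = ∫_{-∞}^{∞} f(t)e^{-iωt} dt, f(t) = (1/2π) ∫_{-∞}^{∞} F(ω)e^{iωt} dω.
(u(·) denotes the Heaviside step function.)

F[g](ω) = \frac{i \omega \left(2 i \omega - \left(i \omega + 9\right)^{3} + 18\right)}{\left(i \omega + 9\right)^{4}}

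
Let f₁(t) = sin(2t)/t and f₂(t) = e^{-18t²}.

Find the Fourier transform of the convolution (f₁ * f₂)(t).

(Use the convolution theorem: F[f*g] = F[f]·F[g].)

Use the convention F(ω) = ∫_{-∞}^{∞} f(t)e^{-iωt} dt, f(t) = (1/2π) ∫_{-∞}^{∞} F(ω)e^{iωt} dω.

F[f₁*f₂](ω) = \begin{cases} \frac{\sqrt{2} \pi^{\frac{3}{2}} e^{- \frac{\omega^{2}}{72}}}{6} & \text{for}\: \omega > -2 \wedge \omega < 2 \\0 & \text{otherwise} \end{cases}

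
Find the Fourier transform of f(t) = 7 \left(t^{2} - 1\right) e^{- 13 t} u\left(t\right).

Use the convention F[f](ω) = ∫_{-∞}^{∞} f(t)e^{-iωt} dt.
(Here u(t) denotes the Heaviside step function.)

F(ω) = \frac{7 \left(2 i \omega - \left(i \omega + 13\right)^{3} + 26\right)}{\left(i \omega + 13\right)^{4}}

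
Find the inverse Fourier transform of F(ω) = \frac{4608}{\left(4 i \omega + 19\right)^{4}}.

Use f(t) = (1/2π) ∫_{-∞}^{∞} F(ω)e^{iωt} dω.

f(t) = 3 t^{3} e^{- \frac{19 t}{4}} u\left(t\right)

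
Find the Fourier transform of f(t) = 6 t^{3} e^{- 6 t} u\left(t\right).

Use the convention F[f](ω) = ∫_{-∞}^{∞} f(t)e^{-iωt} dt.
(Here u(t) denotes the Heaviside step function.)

F(ω) = \frac{36}{\left(i \omega + 6\right)^{4}}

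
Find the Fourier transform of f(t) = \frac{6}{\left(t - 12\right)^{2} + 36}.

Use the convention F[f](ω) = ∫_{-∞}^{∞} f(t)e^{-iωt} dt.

F(ω) = \pi e^{- 12 i \omega - 6 \left|{\omega}\right|}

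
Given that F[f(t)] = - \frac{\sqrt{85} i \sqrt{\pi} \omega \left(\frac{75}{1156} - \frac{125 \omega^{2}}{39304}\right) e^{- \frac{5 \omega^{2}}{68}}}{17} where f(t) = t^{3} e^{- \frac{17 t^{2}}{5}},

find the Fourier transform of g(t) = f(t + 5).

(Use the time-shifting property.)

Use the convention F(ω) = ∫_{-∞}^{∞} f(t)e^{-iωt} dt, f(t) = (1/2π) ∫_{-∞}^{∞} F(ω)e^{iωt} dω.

F[g](ω) = \frac{25 \sqrt{85} i \sqrt{\pi} \omega \left(5 \omega^{2} - 102\right) e^{5 \omega \left(- \frac{\omega}{68} + i\right)}}{668168}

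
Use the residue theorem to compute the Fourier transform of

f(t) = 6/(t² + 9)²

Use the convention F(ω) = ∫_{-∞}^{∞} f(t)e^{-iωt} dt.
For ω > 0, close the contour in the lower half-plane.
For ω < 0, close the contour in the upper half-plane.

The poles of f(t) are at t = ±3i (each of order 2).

Let g(z) = f(z)e^{-iωz}; for large |z| the factor e^{-iωz} decays in the lower half-plane when ω > 0 and in the upper half-plane when ω < 0.

Case ω > 0 (lower half-plane, clockwise contour ⇒ F(ω) = -2πi·ΣRes):
  Res_{z = - 3 i} g(z) = \frac{i \left(3 \omega + 1\right) e^{- 3 \omega}}{18} (pole of order 2)
  F(ω) = -2πi·ΣRes = \frac{\pi \left(3 \omega + 1\right) e^{- 3 \omega}}{9}

Case ω < 0 (upper half-plane, counterclockwise contour ⇒ F(ω) = +2πi·ΣRes):
  Res_{z = 3 i} g(z) = \frac{i \left(3 \omega - 1\right) e^{3 \omega}}{18} (pole of order 2)
  F(ω) = 2πi·ΣRes = \frac{\pi \left(1 - 3 \omega\right) e^{3 \omega}}{9}

Both cases combine into a single formula in |ω|:

F(ω) = \frac{\pi \left(3 \left|{\omega}\right| + 1\right) e^{- 3 \left|{\omega}\right|}}{9}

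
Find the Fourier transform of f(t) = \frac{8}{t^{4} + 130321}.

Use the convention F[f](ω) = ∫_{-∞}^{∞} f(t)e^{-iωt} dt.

F(ω) = \frac{8 \pi e^{- \frac{19 \sqrt{2} \left|{\omega}\right|}{2}} \sin{\left(\frac{19 \sqrt{2} \left|{\omega}\right|}{2} + \frac{\pi}{4} \right)}}{6859}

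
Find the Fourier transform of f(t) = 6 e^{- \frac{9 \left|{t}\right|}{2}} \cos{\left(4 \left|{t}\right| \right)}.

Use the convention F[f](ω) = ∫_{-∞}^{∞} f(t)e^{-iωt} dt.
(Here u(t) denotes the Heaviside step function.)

F(ω) = \frac{216 \left(4 \omega^{2} + 145\right)}{16 \omega^{4} + 136 \omega^{2} + 21025}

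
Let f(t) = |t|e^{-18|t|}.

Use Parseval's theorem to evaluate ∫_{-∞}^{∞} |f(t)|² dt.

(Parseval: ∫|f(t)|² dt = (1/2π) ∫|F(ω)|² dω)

∫|f(t)|² dt = \frac{1}{11664}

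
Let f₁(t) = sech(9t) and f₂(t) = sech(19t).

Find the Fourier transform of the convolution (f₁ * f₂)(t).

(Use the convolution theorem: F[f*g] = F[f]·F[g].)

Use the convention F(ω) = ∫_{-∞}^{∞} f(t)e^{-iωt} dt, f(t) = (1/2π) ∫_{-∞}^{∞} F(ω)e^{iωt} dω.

F[f₁*f₂](ω) = \frac{\pi^{2}}{171 \cosh{\left(\frac{\pi \omega}{38} \right)} \cosh{\left(\frac{\pi \omega}{18} \right)}}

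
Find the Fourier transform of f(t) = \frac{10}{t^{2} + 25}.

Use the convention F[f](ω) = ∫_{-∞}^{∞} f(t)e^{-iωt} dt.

F(ω) = 2 \pi e^{- 5 \left|{\omega}\right|}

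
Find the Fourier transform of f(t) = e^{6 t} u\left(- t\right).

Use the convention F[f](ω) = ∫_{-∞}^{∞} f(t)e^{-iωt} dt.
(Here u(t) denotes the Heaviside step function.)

F(ω) = \frac{i}{\omega + 6 i}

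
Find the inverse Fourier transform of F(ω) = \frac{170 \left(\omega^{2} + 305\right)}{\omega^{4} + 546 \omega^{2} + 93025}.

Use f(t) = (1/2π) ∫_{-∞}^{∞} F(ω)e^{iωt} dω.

f(t) = 5 e^{- 17 \left|{t}\right|} \cos{\left(4 \left|{t}\right| \right)}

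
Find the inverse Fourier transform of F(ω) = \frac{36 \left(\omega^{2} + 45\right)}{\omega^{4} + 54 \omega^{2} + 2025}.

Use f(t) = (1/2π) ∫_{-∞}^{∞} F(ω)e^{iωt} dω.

f(t) = 3 e^{- 6 \left|{t}\right|} \cos{\left(3 \left|{t}\right| \right)}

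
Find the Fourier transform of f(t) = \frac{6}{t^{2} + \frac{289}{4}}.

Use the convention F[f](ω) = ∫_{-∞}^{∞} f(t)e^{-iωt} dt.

F(ω) = \frac{12 \pi e^{- \frac{17 \left|{\omega}\right|}{2}}}{17}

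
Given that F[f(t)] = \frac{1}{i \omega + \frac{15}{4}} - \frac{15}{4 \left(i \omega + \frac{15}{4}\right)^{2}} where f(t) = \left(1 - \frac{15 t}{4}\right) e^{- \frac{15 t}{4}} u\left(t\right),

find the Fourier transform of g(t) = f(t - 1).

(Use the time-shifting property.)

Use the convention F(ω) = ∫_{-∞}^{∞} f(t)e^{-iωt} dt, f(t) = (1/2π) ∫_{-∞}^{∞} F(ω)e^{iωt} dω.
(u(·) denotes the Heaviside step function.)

F[g](ω) = \frac{16 i \omega e^{- i \omega}}{- 16 \omega^{2} + 120 i \omega + 225}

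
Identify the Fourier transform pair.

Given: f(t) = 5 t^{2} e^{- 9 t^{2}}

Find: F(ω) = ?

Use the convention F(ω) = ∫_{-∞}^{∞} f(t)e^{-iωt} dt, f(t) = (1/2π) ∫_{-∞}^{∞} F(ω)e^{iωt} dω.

F(ω) = \frac{5 \sqrt{\pi} \left(18 - \omega^{2}\right) e^{- \frac{\omega^{2}}{36}}}{972}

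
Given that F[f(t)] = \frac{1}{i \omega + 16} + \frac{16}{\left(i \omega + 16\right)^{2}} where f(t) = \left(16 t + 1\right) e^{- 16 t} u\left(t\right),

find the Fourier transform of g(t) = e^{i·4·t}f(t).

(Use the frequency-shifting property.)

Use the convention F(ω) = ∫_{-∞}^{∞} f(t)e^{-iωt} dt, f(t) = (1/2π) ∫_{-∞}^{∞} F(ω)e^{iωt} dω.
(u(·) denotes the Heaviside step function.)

F[g](ω) = \frac{16 i \left(\omega - 4\right) + \left(i \left(\omega - 4\right) + 16\right)^{2} + 256}{\left(i \left(\omega - 4\right) + 16\right)^{3}}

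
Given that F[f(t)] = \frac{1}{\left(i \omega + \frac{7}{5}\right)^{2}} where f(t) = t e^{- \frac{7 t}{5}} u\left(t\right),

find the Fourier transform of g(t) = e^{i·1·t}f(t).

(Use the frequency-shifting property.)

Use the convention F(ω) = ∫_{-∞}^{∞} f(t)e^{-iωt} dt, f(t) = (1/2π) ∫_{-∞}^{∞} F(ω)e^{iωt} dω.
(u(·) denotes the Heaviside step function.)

F[g](ω) = \frac{25}{\left(5 i \left(\omega - 1\right) + 7\right)^{2}}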